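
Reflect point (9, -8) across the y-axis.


Reflection rule for y-axis: (-x, y)
(9, -8) -> (-9, -8)

(-9, -8)


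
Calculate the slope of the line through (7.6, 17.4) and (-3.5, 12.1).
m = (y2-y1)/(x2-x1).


dy = 12.1 - 17.4 = -5.3
dx = -3.5 - 7.6 = -11.1
m = -5.3/(-11.1) = 0.4775

m = 0.4775


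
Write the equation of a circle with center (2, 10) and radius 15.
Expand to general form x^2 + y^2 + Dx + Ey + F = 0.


(x-2)^2 + (y-10)^2 = 15^2
D = -2h = -4, E = -2k = -20
F = h^2+k^2-r^2 = 4+100-225 = -121

x^2 + y^2 - 4x - 20y - 121 = 0


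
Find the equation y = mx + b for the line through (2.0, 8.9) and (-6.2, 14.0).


m = (5.1)/(-8.2) = -0.6220
b = y1 - m*x1 = 8.9 - (5.1*2.0)/(-8.2) = 8.9 + 1.2439 = 10.1439

y = -0.6220x + 10.1439


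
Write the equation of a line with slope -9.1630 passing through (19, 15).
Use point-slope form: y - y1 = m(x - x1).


y - 15 = -9.1630(x - 19)
y = -9.1630x + 15 + 9.1630*19
y = -9.1630x + 189.0970

y = -9.1630x + 189.0970


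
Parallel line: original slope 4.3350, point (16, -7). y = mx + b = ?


Parallel lines have equal slopes.
m2 = 4.3350
b2 = -7 - 4.3350*16 = -76.3600

y = 4.3350x - 76.3600


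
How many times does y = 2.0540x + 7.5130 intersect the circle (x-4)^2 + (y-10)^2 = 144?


Substitute y = 2.0540x + 7.5130: (x-4)^2 + (2.0540x+7.5130-10)^2 = 144
Expand to Ax^2 + Bx + C = 0, where b-k = -2.487
A = 1+m^2 = 5.218916
B = 2(m(b-k) - h) = 2(2.0540*(-2.487) - 4) = -18.216596
C = h^2 + (b-k)^2 - r^2 = 16 + 6.185169 - 144 = -121.814831
disc = B^2-4AC = 331.8444 + 2542.9655 = 2874.8099
disc > 0

2 intersection points


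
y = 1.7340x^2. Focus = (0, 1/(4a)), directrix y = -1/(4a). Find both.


a = 1.7340
1/(4a) = 0.1442
Focus = (0, 0.1442)
Directrix: y = -0.1442

Focus = (0, 0.1442), Directrix: y = -0.1442


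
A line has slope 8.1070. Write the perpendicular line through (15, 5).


Perpendicular slope = -1/m1 = -1/8.1070 = -0.1234
b2 = y0 - m2*x0 = 5 + 15/8.1070 = 5 + 1.8503 = 6.8503

y = -0.1234x + 6.8503


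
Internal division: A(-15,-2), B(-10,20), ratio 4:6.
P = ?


Px = (4*(-10) + 6*(-15))/10 = -130/10 = -13.0000
Py = (4*20 + 6*(-2))/10 = 68/10 = 6.8000

P = (-13.0000, 6.8000)


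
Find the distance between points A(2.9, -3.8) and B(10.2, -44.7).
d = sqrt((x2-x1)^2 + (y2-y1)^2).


dx = 10.2 - 2.9 = 7.3
dy = -44.7 + 3.8 = -40.9
d = sqrt(53.29 + 1672.81) = sqrt(1726.1) = 41.5464

41.5464


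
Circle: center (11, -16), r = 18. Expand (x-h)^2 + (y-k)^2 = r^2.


(x-11)^2 + (y+ 16)^2 = 18^2
D = -2h = -22, E = -2k = 32
F = h^2+k^2-r^2 = 121+256-324 = 53

x^2 + y^2 - 22x + 32y + 53 = 0


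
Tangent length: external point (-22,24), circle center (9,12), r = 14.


d = sqrt((-22-9)^2 + (24-12)^2) = sqrt(961+144) = 33.2415
L = sqrt(1105.0000 - 196) = sqrt(909.0000) = 30.1496

30.1496


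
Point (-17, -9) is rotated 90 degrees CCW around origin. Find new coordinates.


cos(90) = 0, sin(90) = 1
x' = -17*0 + 9*1 = 9
y' = -17*1 - 9*0 = -17

(9, -17)


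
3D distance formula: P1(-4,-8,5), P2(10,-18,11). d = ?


dx=14, dy=-10, dz=6
d = sqrt(196+100+36) = sqrt(332) = 18.2209

18.2209


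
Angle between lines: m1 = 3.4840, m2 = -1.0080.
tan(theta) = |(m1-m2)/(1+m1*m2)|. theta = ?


m1-m2 = 4.492
1+m1*m2 = -2.511872
tan(theta) = |4.492/(-2.511872)| = 1.788308
theta = arctan(|4.492/(-2.511872)|) = 60.7866 degrees (acute angle)

60.7866 degrees


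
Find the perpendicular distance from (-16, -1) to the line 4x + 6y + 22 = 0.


|4*(-16) + 6*(-1) + 22| = |-48| = 48
sqrt(16 + 36) = sqrt(52) = 7.2111
d = 48/sqrt(52) = 6.6564

6.6564


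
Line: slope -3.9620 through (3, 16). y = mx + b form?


y - 16 = -3.9620(x - 3)
y = -3.9620x + 16 + 3.9620*3
y = -3.9620x + 27.8860

y = -3.9620x + 27.8860


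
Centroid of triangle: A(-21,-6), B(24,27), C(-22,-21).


Gx = (-21+24- 22)/3 = -19/3 = -6.3333
Gy = (-6+27- 21)/3 = 0/3 = 0

G = (-6.3333, 0)


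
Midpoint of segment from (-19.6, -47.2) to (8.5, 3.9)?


Mx = (-19.6 + 8.5)/2 = -11.1/2 = -5.5500
My = (-47.2 + 3.9)/2 = -43.3/2 = -21.6500

(-5.5500, -21.6500)


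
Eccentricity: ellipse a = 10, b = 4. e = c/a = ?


c = sqrt(100-16) = sqrt(84) = 9.1652
e = c/a = sqrt(84)/10 = 0.9165

e = 0.9165


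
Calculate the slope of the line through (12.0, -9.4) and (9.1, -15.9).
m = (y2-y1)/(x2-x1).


dy = -15.9 + 9.4 = -6.5
dx = 9.1 - 12.0 = -2.9
m = -6.5/(-2.9) = 2.2414

m = 2.2414


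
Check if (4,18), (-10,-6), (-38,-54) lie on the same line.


4*(-6+ 54) - 10*(-54-18) - 38*(18+ 6)
= 192 + 720 - 912 = 0

Yes, collinear (determinant = 0)


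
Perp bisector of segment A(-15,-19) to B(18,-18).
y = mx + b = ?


Midpoint = (1.5, -18.5)
Slope of AB = dy/dx = 1/33 = 0.0303
Perp slope = -dx/dy = -33/1 = -33.0000
b = My - (perp slope)*Mx = -18.5 + (33*1.5)/1 = -18.5 + 49.5000 = 31.0000

y = -33.0000x + 31.0000


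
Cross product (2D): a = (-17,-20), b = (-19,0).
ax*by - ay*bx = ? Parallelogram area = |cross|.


cross = -17*0 + 20*(-19) = 0 - 380 = -380
Parallelogram area = |-380| = 380

cross = -380, parallelogram area = 380


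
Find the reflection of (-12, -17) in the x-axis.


Reflection rule for x-axis: (x, -y)
(-12, -17) -> (-12, 17)

(-12, 17)


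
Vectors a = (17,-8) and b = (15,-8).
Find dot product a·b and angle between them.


a·b = 17*15 - 8*(-8) = 255 + 64 = 319
|a| = sqrt(289+64) = 18.7883
|b| = sqrt(225+64) = 17.0000
cos(theta) = 319/(sqrt(353)*sqrt(289)) = 319/sqrt(102017) = 0.998745
theta = arccos(319/sqrt(102017)) = 2.8714 degrees

a·b = 319, theta = 2.8714 deg


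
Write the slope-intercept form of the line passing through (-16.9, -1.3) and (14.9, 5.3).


m = (6.6)/(31.8) = 0.2075
b = y1 - m*x1 = -1.3 - (6.6*(-16.9))/(31.8) = -1.3 + 3.5075 = 2.2075

y = 0.2075x + 2.2075


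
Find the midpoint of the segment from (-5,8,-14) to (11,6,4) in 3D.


Mx = (-5+11)/2 = 3.0000
My = (8+6)/2 = 7.0000
Mz = (-14+4)/2 = -5.0000

M = (3.0000, 7.0000, -5.0000)


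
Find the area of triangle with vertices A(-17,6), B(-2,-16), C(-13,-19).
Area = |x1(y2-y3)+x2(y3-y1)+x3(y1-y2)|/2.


-17*(-16+ 19) = -51
-2*(-19-6) = 50
-13*(6+ 16) = -286
sum = -287
Area = |-287|/2 = 143.5000

143.5000 sq units


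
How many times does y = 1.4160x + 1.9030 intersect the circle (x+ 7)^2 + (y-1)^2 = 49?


Substitute y = 1.4160x + 1.9030: (x+ 7)^2 + (1.4160x+1.9030-1)^2 = 49
Expand to Ax^2 + Bx + C = 0, where b-k = 0.903
A = 1+m^2 = 3.005056
B = 2(m(b-k) - h) = 2(1.4160*0.903 + 7) = 16.557296
C = h^2 + (b-k)^2 - r^2 = 49 + 0.815409 - 49 = 0.815409
disc = B^2-4AC = 274.1441 - 9.8014 = 264.3427
disc > 0

2 intersection points


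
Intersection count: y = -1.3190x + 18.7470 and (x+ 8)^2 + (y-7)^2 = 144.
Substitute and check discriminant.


Substitute y = -1.3190x + 18.7470: (x+ 8)^2 + (-1.3190x+18.7470-7)^2 = 144
Expand to Ax^2 + Bx + C = 0, where b-k = 11.747
A = 1+m^2 = 2.739761
B = 2(m(b-k) - h) = 2(-1.3190*11.747 + 8) = -14.988586
C = h^2 + (b-k)^2 - r^2 = 64 + 137.992009 - 144 = 57.992009
disc = B^2-4AC = 224.6577 - 635.5370 = -410.8793
disc < 0

0 intersection points


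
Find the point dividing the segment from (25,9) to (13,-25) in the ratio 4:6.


Px = (4*13 + 6*25)/10 = 202/10 = 20.2000
Py = (4*(-25) + 6*9)/10 = -46/10 = -4.6000

P = (20.2000, -4.6000)


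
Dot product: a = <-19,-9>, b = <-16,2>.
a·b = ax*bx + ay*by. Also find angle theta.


a·b = -19*(-16) - 9*2 = 304 - 18 = 286
|a| = sqrt(361+81) = 21.0238
|b| = sqrt(256+4) = 16.1245
cos(theta) = 286/(sqrt(442)*sqrt(260)) = 286/sqrt(114920) = 0.843661
theta = arccos(286/sqrt(114920)) = 32.4712 degrees

a·b = 286, theta = 32.4712 deg


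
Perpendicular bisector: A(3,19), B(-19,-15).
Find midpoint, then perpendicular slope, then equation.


Midpoint = (-8, 2)
Slope of AB = dy/dx = -34/(-22) = 1.5455
Perp slope = -dx/dy = -22/34 = -0.6471
b = My - (perp slope)*Mx = 2 + (-22*(-8))/(-34) = 2 - 5.1765 = -3.1765

y = -0.6471x - 3.1765


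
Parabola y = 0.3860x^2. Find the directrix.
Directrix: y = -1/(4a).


a = 0.3860
1/(4a) = 0.6477
directrix: y = -0.6477 = -0.6477

y = -0.6477


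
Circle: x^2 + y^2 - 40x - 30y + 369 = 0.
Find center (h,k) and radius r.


h = -D/2 = 40/2 = 20
k = -E/2 = 30/2 = 15
r^2 = h^2 + k^2 - F = 400 + 225 - 369 = 256
r = 16

Center (20, 15), radius = 16


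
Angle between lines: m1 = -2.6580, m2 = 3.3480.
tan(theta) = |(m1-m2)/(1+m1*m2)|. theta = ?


m1-m2 = -6.006
1+m1*m2 = -7.898984
tan(theta) = |-6.006/(-7.898984)| = 0.760351
theta = arctan(|-6.006/(-7.898984)|) = 37.2476 degrees (acute angle)

37.2476 degrees


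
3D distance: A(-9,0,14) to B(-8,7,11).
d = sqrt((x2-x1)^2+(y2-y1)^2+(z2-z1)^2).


dx=1, dy=7, dz=-3
d = sqrt(1+49+9) = sqrt(59) = 7.6811

7.6811


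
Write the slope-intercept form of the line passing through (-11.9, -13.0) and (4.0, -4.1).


m = (8.9)/(15.9) = 0.5597
b = y1 - m*x1 = -13.0 - (8.9*(-11.9))/(15.9) = -13.0 + 6.6610 = -6.3390

y = 0.5597x - 6.3390


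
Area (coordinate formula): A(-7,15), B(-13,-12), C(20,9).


-7*(-12-9) = 147
-13*(9-15) = 78
20*(15+ 12) = 540
sum = 765
Area = |765|/2 = 382.5000

382.5000 sq units


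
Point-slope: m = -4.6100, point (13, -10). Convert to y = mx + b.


y + 10 = -4.6100(x - 13)
y = -4.6100x - 10 + 4.6100*13
y = -4.6100x + 49.9300

y = -4.6100x + 49.9300


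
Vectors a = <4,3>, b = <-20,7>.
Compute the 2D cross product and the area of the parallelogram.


cross = 4*7 - 3*(-20) = 28 + 60 = 88
Parallelogram area = |88| = 88

cross = 88, parallelogram area = 88


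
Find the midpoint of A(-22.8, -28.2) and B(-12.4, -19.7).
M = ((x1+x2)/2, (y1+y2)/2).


Mx = (-22.8 - 12.4)/2 = -35.2/2 = -17.6000
My = (-28.2 - 19.7)/2 = -47.9/2 = -23.9500

(-17.6000, -23.9500)


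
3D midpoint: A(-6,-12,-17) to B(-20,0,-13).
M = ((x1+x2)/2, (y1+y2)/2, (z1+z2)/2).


Mx = (-6- 20)/2 = -13.0000
My = (-12+0)/2 = -6.0000
Mz = (-17- 13)/2 = -15.0000

M = (-13.0000, -6.0000, -15.0000)


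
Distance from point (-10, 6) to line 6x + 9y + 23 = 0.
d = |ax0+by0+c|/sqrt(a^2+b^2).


|6*(-10) + 9*6 + 23| = |17| = 17
sqrt(36 + 81) = sqrt(117) = 10.8167
d = 17/sqrt(117) = 1.5717

1.5717


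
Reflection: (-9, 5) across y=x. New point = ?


Reflection rule for y=x: (y, x)
(-9, 5) -> (5, -9)

(5, -9)


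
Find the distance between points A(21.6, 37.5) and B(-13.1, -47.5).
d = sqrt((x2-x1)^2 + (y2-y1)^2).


dx = -13.1 - 21.6 = -34.7
dy = -47.5 - 37.5 = -85.0
d = sqrt(1204.09 + 7225.0) = sqrt(8429.09) = 91.8101

91.8101


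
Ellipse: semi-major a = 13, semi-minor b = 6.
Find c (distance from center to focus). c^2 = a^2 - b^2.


c^2 = 13^2 - 6^2 = 169 - 36 = 133
c = sqrt(133) = 11.5326

c = 11.5326


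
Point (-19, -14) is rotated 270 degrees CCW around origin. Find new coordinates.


cos(270) = 0, sin(270) = -1
x' = -19*0 + 14*(-1) = -14
y' = -19*(-1) - 14*0 = 19

(-14, 19)


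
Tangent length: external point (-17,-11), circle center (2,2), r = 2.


d = sqrt((-17-2)^2 + (-11-2)^2) = sqrt(361+169) = 23.0217
L = sqrt(530.0000 - 4) = sqrt(526.0000) = 22.9347

22.9347


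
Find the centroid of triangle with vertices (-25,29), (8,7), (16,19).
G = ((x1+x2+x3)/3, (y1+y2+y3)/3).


Gx = (-25+8+16)/3 = -1/3 = -0.3333
Gy = (29+7+19)/3 = 55/3 = 18.3333

G = (-0.3333, 18.3333)


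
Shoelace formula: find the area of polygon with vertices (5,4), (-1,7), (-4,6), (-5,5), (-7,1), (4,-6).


sum(xi*y_{i+1}) = 5*7 - 1*6 - 4*5 - 5*1 - 7*(-6) + 4*4 = 62
sum(yi*x_{i+1}) = 4*(-1) + 7*(-4) + 6*(-5) + 5*(-7) + 1*4 - 6*5 = -123
Area = |62 + 123|/2 = 185/2 = 92.5000

92.5000 sq units


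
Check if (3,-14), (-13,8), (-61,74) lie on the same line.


3*(8-74) - 13*(74+ 14) - 61*(-14-8)
= -198 - 1144 + 1342 = 0

Yes, collinear (determinant = 0)


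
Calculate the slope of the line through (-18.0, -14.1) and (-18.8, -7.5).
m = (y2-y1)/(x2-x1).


dy = -7.5 + 14.1 = 6.6
dx = -18.8 + 18.0 = -0.8
m = 6.6/(-0.8) = -8.2500

m = -8.2500


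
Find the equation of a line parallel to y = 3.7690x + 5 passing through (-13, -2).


Parallel lines have equal slopes.
m2 = 3.7690
b2 = -2 - 3.7690*(-13) = 46.9970

y = 3.7690x + 46.9970


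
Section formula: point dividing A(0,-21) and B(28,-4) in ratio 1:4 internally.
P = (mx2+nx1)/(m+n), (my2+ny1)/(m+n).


Px = (1*28 + 4*0)/5 = 28/5 = 5.6000
Py = (1*(-4) + 4*(-21))/5 = -88/5 = -17.6000

P = (5.6000, -17.6000)


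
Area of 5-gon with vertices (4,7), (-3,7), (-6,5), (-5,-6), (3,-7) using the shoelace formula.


sum(xi*y_{i+1}) = 4*7 - 3*5 - 6*(-6) - 5*(-7) + 3*7 = 105
sum(yi*x_{i+1}) = 7*(-3) + 7*(-6) + 5*(-5) - 6*3 - 7*4 = -134
Area = |105 + 134|/2 = 239/2 = 119.5000

119.5000 sq units


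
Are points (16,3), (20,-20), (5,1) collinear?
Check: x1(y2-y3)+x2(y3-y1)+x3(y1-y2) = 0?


16*(-20-1) + 20*(1-3) + 5*(3+ 20)
= -336 - 40 + 115 = -261

No, not collinear (determinant = -261)


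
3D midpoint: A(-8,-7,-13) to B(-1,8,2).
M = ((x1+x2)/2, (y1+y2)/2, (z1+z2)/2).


Mx = (-8- 1)/2 = -4.5000
My = (-7+8)/2 = 0.5000
Mz = (-13+2)/2 = -5.5000

M = (-4.5000, 0.5000, -5.5000)


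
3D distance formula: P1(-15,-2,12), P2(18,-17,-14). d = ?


dx=33, dy=-15, dz=-26
d = sqrt(1089+225+676) = sqrt(1990) = 44.6094

44.6094


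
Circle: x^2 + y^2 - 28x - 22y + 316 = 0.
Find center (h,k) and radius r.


h = -D/2 = 28/2 = 14
k = -E/2 = 22/2 = 11
r^2 = h^2 + k^2 - F = 196 + 121 - 316 = 1
r = 1

Center (14, 11), radius = 1


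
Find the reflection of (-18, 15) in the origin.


Reflection rule for origin: (-x, -y)
(-18, 15) -> (18, -15)

(18, -15)


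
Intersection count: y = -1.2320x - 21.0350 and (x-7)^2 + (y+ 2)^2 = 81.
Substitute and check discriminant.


Substitute y = -1.2320x - 21.0350: (x-7)^2 + (-1.2320x- 21.0350+ 2)^2 = 81
Expand to Ax^2 + Bx + C = 0, where b-k = -19.035
A = 1+m^2 = 2.517824
B = 2(m(b-k) - h) = 2(-1.2320*(-19.035) - 7) = 32.90224
C = h^2 + (b-k)^2 - r^2 = 49 + 362.331225 - 81 = 330.331225
disc = B^2-4AC = 1082.5574 - 3326.8635 = -2244.3061
disc < 0

0 intersection points


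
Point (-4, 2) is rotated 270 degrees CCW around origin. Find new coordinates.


cos(270) = 0, sin(270) = -1
x' = -4*0 - 2*(-1) = 2
y' = -4*(-1) + 2*0 = 4

(2, 4)


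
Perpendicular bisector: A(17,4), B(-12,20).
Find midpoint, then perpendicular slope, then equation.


Midpoint = (2.5, 12)
Slope of AB = dy/dx = 16/(-29) = -0.5517
Perp slope = -dx/dy = 29/16 = 1.8125
b = My - (perp slope)*Mx = 12 + (-29*2.5)/16 = 12 - 4.5312 = 7.4688

y = 1.8125x + 7.4688


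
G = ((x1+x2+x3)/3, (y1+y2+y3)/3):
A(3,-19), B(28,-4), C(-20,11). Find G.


Gx = (3+28- 20)/3 = 11/3 = 3.6667
Gy = (-19- 4+11)/3 = -12/3 = -4.0000

G = (3.6667, -4.0000)


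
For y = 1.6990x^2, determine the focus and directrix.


a = 1.6990
1/(4a) = 0.1471
Focus = (0, 0.1471)
Directrix: y = -0.1471

Focus = (0, 0.1471), Directrix: y = -0.1471


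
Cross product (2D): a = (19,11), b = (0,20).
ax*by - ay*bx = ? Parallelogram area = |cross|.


cross = 19*20 - 11*0 = 380 - 0 = 380
Parallelogram area = |380| = 380

cross = 380, parallelogram area = 380


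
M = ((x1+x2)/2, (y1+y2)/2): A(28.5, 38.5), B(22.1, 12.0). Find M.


Mx = (28.5 + 22.1)/2 = 50.6/2 = 25.3000
My = (38.5 + 12.0)/2 = 50.5/2 = 25.2500

(25.3000, 25.2500)


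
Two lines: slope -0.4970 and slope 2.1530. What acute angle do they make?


m1-m2 = -2.65
1+m1*m2 = -0.070041
tan(theta) = |-2.65/(-0.070041)| = 37.834982
theta = arctan(|-2.65/(-0.070041)|) = 88.4860 degrees (acute angle)

88.4860 degrees


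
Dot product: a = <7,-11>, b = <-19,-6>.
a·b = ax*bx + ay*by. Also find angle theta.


a·b = 7*(-19) - 11*(-6) = -133 + 66 = -67
|a| = sqrt(49+121) = 13.0384
|b| = sqrt(361+36) = 19.9249
cos(theta) = -67/(sqrt(170)*sqrt(397)) = -67/sqrt(67490) = -0.257902
theta = arccos(-67/sqrt(67490)) = 104.9456 degrees

a·b = -67, theta = 104.9456 deg


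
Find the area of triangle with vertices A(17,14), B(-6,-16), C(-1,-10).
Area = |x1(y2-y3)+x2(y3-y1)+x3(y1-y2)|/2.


17*(-16+ 10) = -102
-6*(-10-14) = 144
-1*(14+ 16) = -30
sum = 12
Area = |12|/2 = 6.0000

6.0000 sq units


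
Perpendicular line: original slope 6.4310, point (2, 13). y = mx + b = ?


Perpendicular slope = -1/m1 = -1/6.4310 = -0.1555
b2 = y0 - m2*x0 = 13 + 2/6.4310 = 13 + 0.3110 = 13.3110

y = -0.1555x + 13.3110


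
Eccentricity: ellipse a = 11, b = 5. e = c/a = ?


c = sqrt(121-25) = sqrt(96) = 9.7980
e = c/a = sqrt(96)/11 = 0.8907

e = 0.8907


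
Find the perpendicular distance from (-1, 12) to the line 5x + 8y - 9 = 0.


|5*(-1) + 8*12 - 9| = |82| = 82
sqrt(25 + 64) = sqrt(89) = 9.4340
d = 82/sqrt(89) = 8.6920

8.6920


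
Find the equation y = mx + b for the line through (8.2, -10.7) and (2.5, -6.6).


m = (4.1)/(-5.7) = -0.7193
b = y1 - m*x1 = -10.7 - (4.1*8.2)/(-5.7) = -10.7 + 5.8982 = -4.8018

y = -0.7193x - 4.8018


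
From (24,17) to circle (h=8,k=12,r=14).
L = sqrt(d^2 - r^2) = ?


d = sqrt((24-8)^2 + (17-12)^2) = sqrt(256+25) = 16.7631
L = sqrt(281.0000 - 196) = sqrt(85.0000) = 9.2195

9.2195


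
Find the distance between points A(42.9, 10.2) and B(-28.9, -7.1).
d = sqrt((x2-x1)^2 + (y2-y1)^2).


dx = -28.9 - 42.9 = -71.8
dy = -7.1 - 10.2 = -17.3
d = sqrt(5155.24 + 299.29) = sqrt(5454.53) = 73.8548

73.8548


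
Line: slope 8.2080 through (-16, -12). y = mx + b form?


y + 12 = 8.2080(x + 16)
y = 8.2080x - 12 - 8.2080*(-16)
y = 8.2080x + 119.3280

y = 8.2080x + 119.3280


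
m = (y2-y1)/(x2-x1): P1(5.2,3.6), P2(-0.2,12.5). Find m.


dy = 12.5 - 3.6 = 8.9
dx = -0.2 - 5.2 = -5.4
m = 8.9/(-5.4) = -1.6481

m = -1.6481


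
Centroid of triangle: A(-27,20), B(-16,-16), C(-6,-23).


Gx = (-27- 16- 6)/3 = -49/3 = -16.3333
Gy = (20- 16- 23)/3 = -19/3 = -6.3333

G = (-16.3333, -6.3333)


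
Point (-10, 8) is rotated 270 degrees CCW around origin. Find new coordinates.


cos(270) = 0, sin(270) = -1
x' = -10*0 - 8*(-1) = 8
y' = -10*(-1) + 8*0 = 10

(8, 10)


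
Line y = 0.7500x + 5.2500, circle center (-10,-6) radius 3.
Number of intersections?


Substitute y = 0.7500x + 5.2500: (x+ 10)^2 + (0.7500x+5.2500+ 6)^2 = 9
Expand to Ax^2 + Bx + C = 0, where b-k = 11.25
A = 1+m^2 = 1.5625
B = 2(m(b-k) - h) = 2(0.7500*11.25 + 10) = 36.875
C = h^2 + (b-k)^2 - r^2 = 100 + 126.5625 - 9 = 217.5625
disc = B^2-4AC = 1359.7656 - 1359.7656 = 0
disc = 0

1 intersection point (tangent)


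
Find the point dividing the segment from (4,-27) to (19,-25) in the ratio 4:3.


Px = (4*19 + 3*4)/7 = 88/7 = 12.5714
Py = (4*(-25) + 3*(-27))/7 = -181/7 = -25.8571

P = (12.5714, -25.8571)


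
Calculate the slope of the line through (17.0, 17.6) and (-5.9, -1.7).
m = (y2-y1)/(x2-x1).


dy = -1.7 - 17.6 = -19.3
dx = -5.9 - 17.0 = -22.9
m = -19.3/(-22.9) = 0.8428

m = 0.8428


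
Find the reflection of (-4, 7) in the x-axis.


Reflection rule for x-axis: (x, -y)
(-4, 7) -> (-4, -7)

(-4, -7)


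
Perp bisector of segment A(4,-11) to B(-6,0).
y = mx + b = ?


Midpoint = (-1, -5.5)
Slope of AB = dy/dx = 11/(-10) = -1.1000
Perp slope = -dx/dy = 10/11 = 0.9091
b = My - (perp slope)*Mx = -5.5 + (-10*(-1))/11 = -5.5 + 0.9091 = -4.5909

y = 0.9091x - 4.5909


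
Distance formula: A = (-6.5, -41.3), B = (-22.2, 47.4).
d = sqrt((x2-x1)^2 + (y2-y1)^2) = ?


dx = -22.2 + 6.5 = -15.7
dy = 47.4 + 41.3 = 88.7
d = sqrt(246.49 + 7867.69) = sqrt(8114.18) = 90.0787

90.0787


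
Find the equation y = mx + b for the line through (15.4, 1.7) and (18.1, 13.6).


m = (11.9)/(2.7) = 4.4074
b = y1 - m*x1 = 1.7 - (11.9*15.4)/(2.7) = 1.7 - 67.8741 = -66.1741

y = 4.4074x - 66.1741


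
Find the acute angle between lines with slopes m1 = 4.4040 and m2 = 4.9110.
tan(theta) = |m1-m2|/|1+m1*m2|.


m1-m2 = -0.507
1+m1*m2 = 22.628044
tan(theta) = |-0.507/22.628044| = 0.022406
theta = arctan(|-0.507/22.628044|) = 1.2835 degrees (acute angle)

1.2835 degrees


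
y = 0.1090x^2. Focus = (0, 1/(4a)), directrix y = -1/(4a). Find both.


a = 0.1090
1/(4a) = 2.2936
Focus = (0, 2.2936)
Directrix: y = -2.2936

Focus = (0, 2.2936), Directrix: y = -2.2936


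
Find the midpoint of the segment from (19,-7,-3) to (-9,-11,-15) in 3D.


Mx = (19- 9)/2 = 5.0000
My = (-7- 11)/2 = -9.0000
Mz = (-3- 15)/2 = -9.0000

M = (5.0000, -9.0000, -9.0000)


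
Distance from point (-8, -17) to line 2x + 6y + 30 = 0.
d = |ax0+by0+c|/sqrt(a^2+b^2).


|2*(-8) + 6*(-17) + 30| = |-88| = 88
sqrt(4 + 36) = sqrt(40) = 6.3246
d = 88/sqrt(40) = 13.9140

13.9140


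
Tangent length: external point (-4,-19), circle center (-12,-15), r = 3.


d = sqrt((-4+ 12)^2 + (-19+ 15)^2) = sqrt(64+16) = 8.9443
L = sqrt(80.0000 - 9) = sqrt(71.0000) = 8.4261

8.4261


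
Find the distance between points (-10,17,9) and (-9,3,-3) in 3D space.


dx=1, dy=-14, dz=-12
d = sqrt(1+196+144) = sqrt(341) = 18.4662

18.4662


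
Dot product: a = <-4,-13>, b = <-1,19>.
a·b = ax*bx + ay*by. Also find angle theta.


a·b = -4*(-1) - 13*19 = 4 - 247 = -243
|a| = sqrt(16+169) = 13.6015
|b| = sqrt(1+361) = 19.0263
cos(theta) = -243/(sqrt(185)*sqrt(362)) = -243/sqrt(66970) = -0.939001
theta = arccos(-243/sqrt(66970)) = 159.8845 degrees

a·b = -243, theta = 159.8845 deg


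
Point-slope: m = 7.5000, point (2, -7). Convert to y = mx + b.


y + 7 = 7.5000(x - 2)
y = 7.5000x - 7 - 7.5000*2
y = 7.5000x - 22.0000

y = 7.5000x - 22.0000


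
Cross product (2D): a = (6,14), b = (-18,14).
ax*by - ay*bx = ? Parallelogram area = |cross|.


cross = 6*14 - 14*(-18) = 84 + 252 = 336
Parallelogram area = |336| = 336

cross = 336, parallelogram area = 336


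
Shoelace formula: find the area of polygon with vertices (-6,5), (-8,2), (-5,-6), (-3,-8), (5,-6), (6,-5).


sum(xi*y_{i+1}) = -6*2 - 8*(-6) - 5*(-8) - 3*(-6) + 5*(-5) + 6*5 = 99
sum(yi*x_{i+1}) = 5*(-8) + 2*(-5) - 6*(-3) - 8*5 - 6*6 - 5*(-6) = -78
Area = |99 + 78|/2 = 177/2 = 88.5000

88.5000 sq units


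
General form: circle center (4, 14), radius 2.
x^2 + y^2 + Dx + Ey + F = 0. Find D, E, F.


(x-4)^2 + (y-14)^2 = 2^2
D = -2h = -8, E = -2k = -28
F = h^2+k^2-r^2 = 16+196-4 = 208

D = -8, E = -28, F = 208


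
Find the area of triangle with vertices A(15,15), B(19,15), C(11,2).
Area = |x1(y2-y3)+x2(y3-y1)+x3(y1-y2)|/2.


15*(15-2) = 195
19*(2-15) = -247
11*(15-15) = 0
sum = -52
Area = |-52|/2 = 26.0000

26.0000 sq units


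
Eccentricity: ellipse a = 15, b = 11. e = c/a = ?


c = sqrt(225-121) = sqrt(104) = 10.1980
e = c/a = sqrt(104)/15 = 0.6799

e = 0.6799


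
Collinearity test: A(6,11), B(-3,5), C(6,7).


6*(5-7) - 3*(7-11) + 6*(11-5)
= -12 + 12 + 36 = 36

No, not collinear (determinant = 36)


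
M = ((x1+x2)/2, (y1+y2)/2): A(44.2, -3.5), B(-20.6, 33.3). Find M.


Mx = (44.2 - 20.6)/2 = 23.6/2 = 11.8000
My = (-3.5 + 33.3)/2 = 29.8/2 = 14.9000

(11.8000, 14.9000)


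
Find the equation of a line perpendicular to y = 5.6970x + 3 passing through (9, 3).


Perpendicular slope = -1/m1 = -1/5.6970 = -0.1755
b2 = y0 - m2*x0 = 3 + 9/5.6970 = 3 + 1.5798 = 4.5798

y = -0.1755x + 4.5798


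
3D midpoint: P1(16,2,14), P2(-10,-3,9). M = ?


Mx = (16- 10)/2 = 3.0000
My = (2- 3)/2 = -0.5000
Mz = (14+9)/2 = 11.5000

M = (3.0000, -0.5000, 11.5000)


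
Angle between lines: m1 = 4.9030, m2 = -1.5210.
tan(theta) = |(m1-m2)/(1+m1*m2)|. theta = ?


m1-m2 = 6.424
1+m1*m2 = -6.457463
tan(theta) = |6.424/(-6.457463)| = 0.994818
theta = arctan(|6.424/(-6.457463)|) = 44.8512 degrees (acute angle)

44.8512 degrees


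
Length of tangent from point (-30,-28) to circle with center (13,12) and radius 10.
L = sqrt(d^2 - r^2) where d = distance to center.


d = sqrt((-30-13)^2 + (-28-12)^2) = sqrt(1849+1600) = 58.7282
L = sqrt(3449.0000 - 100) = sqrt(3349.0000) = 57.8705

57.8705


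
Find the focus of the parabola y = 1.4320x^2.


a = 1.4320
4a = 5.7280
focus = (0, 1/5.7280) = (0, 0.1746)

Focus = (0, 0.1746)


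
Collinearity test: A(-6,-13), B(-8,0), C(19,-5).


-6*(0+ 5) - 8*(-5+ 13) + 19*(-13-0)
= -30 - 64 - 247 = -341

No, not collinear (determinant = -341)


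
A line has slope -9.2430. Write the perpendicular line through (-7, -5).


Perpendicular slope = -1/m1 = -1/(-9.2430) = 0.1082
b2 = y0 - m2*x0 = -5 - 7/(-9.2430) = -5 + 0.7573 = -4.2427

y = 0.1082x - 4.2427


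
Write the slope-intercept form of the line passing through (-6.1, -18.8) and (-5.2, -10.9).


m = (7.9)/(0.9) = 8.7778
b = y1 - m*x1 = -18.8 - (7.9*(-6.1))/(0.9) = -18.8 + 53.5444 = 34.7444

y = 8.7778x + 34.7444


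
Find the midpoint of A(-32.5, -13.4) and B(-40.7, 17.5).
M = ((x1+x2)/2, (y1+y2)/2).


Mx = (-32.5 - 40.7)/2 = -73.2/2 = -36.6000
My = (-13.4 + 17.5)/2 = 4.1/2 = 2.0500

(-36.6000, 2.0500)


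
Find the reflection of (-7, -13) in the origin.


Reflection rule for origin: (-x, -y)
(-7, -13) -> (7, 13)

(7, 13)


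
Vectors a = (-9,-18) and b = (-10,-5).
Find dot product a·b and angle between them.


a·b = -9*(-10) - 18*(-5) = 90 + 90 = 180
|a| = sqrt(81+324) = 20.1246
|b| = sqrt(100+25) = 11.1803
cos(theta) = 180/(sqrt(405)*sqrt(125)) = 180/sqrt(50625) = 0.800000
theta = arccos(180/sqrt(50625)) = 36.8699 degrees

a·b = 180, theta = 36.8699 deg


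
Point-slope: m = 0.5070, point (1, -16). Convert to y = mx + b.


y + 16 = 0.5070(x - 1)
y = 0.5070x - 16 - 0.5070*1
y = 0.5070x - 16.5070

y = 0.5070x - 16.5070


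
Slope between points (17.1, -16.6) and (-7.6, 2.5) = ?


dy = 2.5 + 16.6 = 19.1
dx = -7.6 - 17.1 = -24.7
m = 19.1/(-24.7) = -0.7733

m = -0.7733


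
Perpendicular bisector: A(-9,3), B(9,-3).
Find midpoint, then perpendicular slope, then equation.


Midpoint = (0, 0)
Slope of AB = dy/dx = -6/18 = -0.3333
Perp slope = -dx/dy = 18/6 = 3.0000
b = My - (perp slope)*Mx = 0 + (18*0)/(-6) = 0 + 0 = 0

y = 3.0000x + 0


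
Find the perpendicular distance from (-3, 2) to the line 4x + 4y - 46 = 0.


|4*(-3) + 4*2 - 46| = |-50| = 50
sqrt(16 + 16) = sqrt(32) = 5.6569
d = 50/sqrt(32) = 8.8388

8.8388


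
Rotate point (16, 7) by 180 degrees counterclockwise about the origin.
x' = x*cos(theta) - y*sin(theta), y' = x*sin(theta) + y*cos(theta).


cos(180) = -1, sin(180) = 0
x' = 16*(-1) - 7*0 = -16
y' = 16*0 + 7*(-1) = -7

(-16, -7)


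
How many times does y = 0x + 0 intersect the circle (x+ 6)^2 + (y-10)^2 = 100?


Substitute y = 0x + 0: (x+ 6)^2 + (0x+0-10)^2 = 100
Expand to Ax^2 + Bx + C = 0, where b-k = -10
A = 1+m^2 = 1
B = 2(m(b-k) - h) = 2(0*(-10) + 6) = 12
C = h^2 + (b-k)^2 - r^2 = 36 + 100 - 100 = 36
disc = B^2-4AC = 144.0000 - 144.0000 = 0
disc = 0

1 intersection point (tangent)


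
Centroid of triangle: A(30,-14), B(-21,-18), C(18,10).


Gx = (30- 21+18)/3 = 27/3 = 9.0000
Gy = (-14- 18+10)/3 = -22/3 = -7.3333

G = (9.0000, -7.3333)


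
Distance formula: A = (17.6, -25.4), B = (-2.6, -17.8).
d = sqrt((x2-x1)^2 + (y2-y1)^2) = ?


dx = -2.6 - 17.6 = -20.2
dy = -17.8 + 25.4 = 7.6
d = sqrt(408.04 + 57.76) = sqrt(465.8) = 21.5824

21.5824


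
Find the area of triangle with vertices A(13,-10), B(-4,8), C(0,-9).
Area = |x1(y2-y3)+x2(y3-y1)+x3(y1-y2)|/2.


13*(8+ 9) = 221
-4*(-9+ 10) = -4
0*(-10-8) = 0
sum = 217
Area = |217|/2 = 108.5000

108.5000 sq units


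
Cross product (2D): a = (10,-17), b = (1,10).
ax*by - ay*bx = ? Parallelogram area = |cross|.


cross = 10*10 + 17*1 = 100 + 17 = 117
Parallelogram area = |117| = 117

cross = 117, parallelogram area = 117


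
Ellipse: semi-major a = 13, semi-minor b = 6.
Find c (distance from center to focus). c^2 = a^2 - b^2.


c^2 = 13^2 - 6^2 = 169 - 36 = 133
c = sqrt(133) = 11.5326

c = 11.5326


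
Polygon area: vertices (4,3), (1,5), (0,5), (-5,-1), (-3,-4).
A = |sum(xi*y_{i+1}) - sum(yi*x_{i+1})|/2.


sum(xi*y_{i+1}) = 4*5 + 1*5 + 0*(-1) - 5*(-4) - 3*3 = 36
sum(yi*x_{i+1}) = 3*1 + 5*0 + 5*(-5) - 1*(-3) - 4*4 = -35
Area = |36 + 35|/2 = 71/2 = 35.5000

35.5000 sq units


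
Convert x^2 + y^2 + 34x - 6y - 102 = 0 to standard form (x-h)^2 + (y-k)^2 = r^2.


h = -D/2 = -34/2 = -17
k = -E/2 = 6/2 = 3
r^2 = h^2 + k^2 - F = 289 + 9 + 102 = 400
r = 20

Center (-17, 3), radius = 20


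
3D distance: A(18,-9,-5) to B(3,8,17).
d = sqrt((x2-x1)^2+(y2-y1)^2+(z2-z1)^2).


dx=-15, dy=17, dz=22
d = sqrt(225+289+484) = sqrt(998) = 31.5911

31.5911


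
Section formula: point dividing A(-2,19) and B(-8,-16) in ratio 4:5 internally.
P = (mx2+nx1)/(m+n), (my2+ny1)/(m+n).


Px = (4*(-8) + 5*(-2))/9 = -42/9 = -4.6667
Py = (4*(-16) + 5*19)/9 = 31/9 = 3.4444

P = (-4.6667, 3.4444)


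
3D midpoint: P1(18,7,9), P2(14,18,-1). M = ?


Mx = (18+14)/2 = 16.0000
My = (7+18)/2 = 12.5000
Mz = (9- 1)/2 = 4.0000

M = (16.0000, 12.5000, 4.0000)


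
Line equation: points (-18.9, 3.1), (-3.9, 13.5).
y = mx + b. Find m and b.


m = (10.4)/(15) = 0.6933
b = y1 - m*x1 = 3.1 - (10.4*(-18.9))/(15) = 3.1 + 13.1040 = 16.2040

y = 0.6933x + 16.2040


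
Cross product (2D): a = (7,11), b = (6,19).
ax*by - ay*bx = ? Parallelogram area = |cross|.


cross = 7*19 - 11*6 = 133 - 66 = 67
Parallelogram area = |67| = 67

cross = 67, parallelogram area = 67


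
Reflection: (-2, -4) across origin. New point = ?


Reflection rule for origin: (-x, -y)
(-2, -4) -> (2, 4)

(2, 4)


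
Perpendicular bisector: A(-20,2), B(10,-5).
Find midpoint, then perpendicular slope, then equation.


Midpoint = (-5, -1.5)
Slope of AB = dy/dx = -7/30 = -0.2333
Perp slope = -dx/dy = 30/7 = 4.2857
b = My - (perp slope)*Mx = -1.5 + (30*(-5))/(-7) = -1.5 + 21.4286 = 19.9286

y = 4.2857x + 19.9286


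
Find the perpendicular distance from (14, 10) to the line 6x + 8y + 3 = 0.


|6*14 + 8*10 + 3| = |167| = 167
sqrt(36 + 64) = sqrt(100) = 10.0000
d = 167/sqrt(100) = 16.7000

16.7000


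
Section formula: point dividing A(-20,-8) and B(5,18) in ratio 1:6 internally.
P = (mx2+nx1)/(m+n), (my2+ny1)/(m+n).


Px = (1*5 + 6*(-20))/7 = -115/7 = -16.4286
Py = (1*18 + 6*(-8))/7 = -30/7 = -4.2857

P = (-16.4286, -4.2857)


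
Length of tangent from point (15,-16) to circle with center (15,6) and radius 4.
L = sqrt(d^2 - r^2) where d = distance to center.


d = sqrt((15-15)^2 + (-16-6)^2) = sqrt(0+484) = 22.0000
L = sqrt(484.0000 - 16) = sqrt(468.0000) = 21.6333

21.6333


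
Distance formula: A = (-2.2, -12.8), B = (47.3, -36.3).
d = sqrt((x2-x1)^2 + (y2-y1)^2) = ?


dx = 47.3 + 2.2 = 49.5
dy = -36.3 + 12.8 = -23.5
d = sqrt(2450.25 + 552.25) = sqrt(3002.5) = 54.7951

54.7951


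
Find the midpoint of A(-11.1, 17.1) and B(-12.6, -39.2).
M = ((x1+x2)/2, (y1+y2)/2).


Mx = (-11.1 - 12.6)/2 = -23.7/2 = -11.8500
My = (17.1 - 39.2)/2 = -22.1/2 = -11.0500

(-11.8500, -11.0500)


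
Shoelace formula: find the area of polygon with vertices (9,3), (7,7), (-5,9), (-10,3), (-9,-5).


sum(xi*y_{i+1}) = 9*7 + 7*9 - 5*3 - 10*(-5) - 9*3 = 134
sum(yi*x_{i+1}) = 3*7 + 7*(-5) + 9*(-10) + 3*(-9) - 5*9 = -176
Area = |134 + 176|/2 = 310/2 = 155.0000

155.0000 sq units


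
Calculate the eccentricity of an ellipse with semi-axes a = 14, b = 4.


c = sqrt(196-16) = sqrt(180) = 13.4164
e = c/a = sqrt(180)/14 = 0.9583

e = 0.9583


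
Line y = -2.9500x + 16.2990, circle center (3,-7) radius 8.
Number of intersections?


Substitute y = -2.9500x + 16.2990: (x-3)^2 + (-2.9500x+16.2990+ 7)^2 = 64
Expand to Ax^2 + Bx + C = 0, where b-k = 23.299
A = 1+m^2 = 9.7025
B = 2(m(b-k) - h) = 2(-2.9500*23.299 - 3) = -143.4641
C = h^2 + (b-k)^2 - r^2 = 9 + 542.843401 - 64 = 487.843401
disc = B^2-4AC = 20581.9480 - 18933.2024 = 1648.7456
disc > 0

2 intersection points


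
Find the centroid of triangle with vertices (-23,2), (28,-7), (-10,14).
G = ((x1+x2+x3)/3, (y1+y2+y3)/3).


Gx = (-23+28- 10)/3 = -5/3 = -1.6667
Gy = (2- 7+14)/3 = 9/3 = 3.0000

G = (-1.6667, 3.0000)


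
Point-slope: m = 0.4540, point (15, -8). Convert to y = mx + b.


y + 8 = 0.4540(x - 15)
y = 0.4540x - 8 - 0.4540*15
y = 0.4540x - 14.8100

y = 0.4540x - 14.8100


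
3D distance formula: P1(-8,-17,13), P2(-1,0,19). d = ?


dx=7, dy=17, dz=6
d = sqrt(49+289+36) = sqrt(374) = 19.3391

19.3391


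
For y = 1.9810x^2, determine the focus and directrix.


a = 1.9810
1/(4a) = 0.1262
Focus = (0, 0.1262)
Directrix: y = -0.1262

Focus = (0, 0.1262), Directrix: y = -0.1262


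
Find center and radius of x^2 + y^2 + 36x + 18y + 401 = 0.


h = -D/2 = -36/2 = -18
k = -E/2 = -18/2 = -9
r^2 = h^2 + k^2 - F = 324 + 81 - 401 = 4
r = 2

Center (-18, -9), radius = 2


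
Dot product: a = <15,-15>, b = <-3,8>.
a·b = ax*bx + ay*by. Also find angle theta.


a·b = 15*(-3) - 15*8 = -45 - 120 = -165
|a| = sqrt(225+225) = 21.2132
|b| = sqrt(9+64) = 8.5440
cos(theta) = -165/(sqrt(450)*sqrt(73)) = -165/sqrt(32850) = -0.910366
theta = arccos(-165/sqrt(32850)) = 155.5560 degrees

a·b = -165, theta = 155.5560 deg


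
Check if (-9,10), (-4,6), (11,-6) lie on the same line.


-9*(6+ 6) - 4*(-6-10) + 11*(10-6)
= -108 + 64 + 44 = 0

Yes, collinear (determinant = 0)


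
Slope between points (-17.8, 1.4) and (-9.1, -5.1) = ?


dy = -5.1 - 1.4 = -6.5
dx = -9.1 + 17.8 = 8.7
m = -6.5/8.7 = -0.7471

m = -0.7471


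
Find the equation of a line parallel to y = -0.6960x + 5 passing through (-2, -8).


Parallel lines have equal slopes.
m2 = -0.6960
b2 = -8 + 0.6960*(-2) = -9.3920

y = -0.6960x - 9.3920


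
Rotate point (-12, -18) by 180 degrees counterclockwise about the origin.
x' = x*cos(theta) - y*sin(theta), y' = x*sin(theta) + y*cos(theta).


cos(180) = -1, sin(180) = 0
x' = -12*(-1) + 18*0 = 12
y' = -12*0 - 18*(-1) = 18

(12, 18)


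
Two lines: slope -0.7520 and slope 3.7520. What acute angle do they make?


m1-m2 = -4.504
1+m1*m2 = -1.821504
tan(theta) = |-4.504/(-1.821504)| = 2.472682
theta = arctan(|-4.504/(-1.821504)|) = 67.9806 degrees (acute angle)

67.9806 degrees


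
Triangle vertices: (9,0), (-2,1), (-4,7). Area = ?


9*(1-7) = -54
-2*(7-0) = -14
-4*(0-1) = 4
sum = -64
Area = |-64|/2 = 32.0000

32.0000 sq units


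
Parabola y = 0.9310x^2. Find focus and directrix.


a = 0.9310
1/(4a) = 0.2685
Focus = (0, 0.2685)
Directrix: y = -0.2685

Focus = (0, 0.2685), Directrix: y = -0.2685


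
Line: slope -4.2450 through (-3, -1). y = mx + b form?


y + 1 = -4.2450(x + 3)
y = -4.2450x - 1 + 4.2450*(-3)
y = -4.2450x - 13.7350

y = -4.2450x - 13.7350


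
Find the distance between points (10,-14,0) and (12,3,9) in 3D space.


dx=2, dy=17, dz=9
d = sqrt(4+289+81) = sqrt(374) = 19.3391

19.3391


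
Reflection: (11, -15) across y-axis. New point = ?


Reflection rule for y-axis: (-x, y)
(11, -15) -> (-11, -15)

(-11, -15)


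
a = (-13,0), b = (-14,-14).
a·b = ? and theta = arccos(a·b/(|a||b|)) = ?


a·b = -13*(-14) + 0*(-14) = 182 + 0 = 182
|a| = sqrt(169+0) = 13.0000
|b| = sqrt(196+196) = 19.7990
cos(theta) = 182/(sqrt(169)*sqrt(392)) = 182/sqrt(66248) = 0.707107
theta = arccos(182/sqrt(66248)) = 45.0000 degrees

a·b = 182, theta = 45.0000 deg


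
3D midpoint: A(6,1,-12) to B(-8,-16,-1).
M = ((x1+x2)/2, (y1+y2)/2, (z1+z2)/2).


Mx = (6- 8)/2 = -1.0000
My = (1- 16)/2 = -7.5000
Mz = (-12- 1)/2 = -6.5000

M = (-1.0000, -7.5000, -6.5000)


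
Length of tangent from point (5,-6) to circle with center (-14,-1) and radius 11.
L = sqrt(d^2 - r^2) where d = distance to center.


d = sqrt((5+ 14)^2 + (-6+ 1)^2) = sqrt(361+25) = 19.6469
L = sqrt(386.0000 - 121) = sqrt(265.0000) = 16.2788

16.2788


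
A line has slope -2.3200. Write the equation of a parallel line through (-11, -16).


Parallel lines have equal slopes.
m2 = -2.3200
b2 = -16 + 2.3200*(-11) = -41.5200

y = -2.3200x - 41.5200


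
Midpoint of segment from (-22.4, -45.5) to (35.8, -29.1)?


Mx = (-22.4 + 35.8)/2 = 13.4/2 = 6.7000
My = (-45.5 - 29.1)/2 = -74.6/2 = -37.3000

(6.7000, -37.3000)


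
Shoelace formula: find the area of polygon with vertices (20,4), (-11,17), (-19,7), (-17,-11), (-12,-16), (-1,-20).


sum(xi*y_{i+1}) = 20*17 - 11*7 - 19*(-11) - 17*(-16) - 12*(-20) - 1*4 = 980
sum(yi*x_{i+1}) = 4*(-11) + 17*(-19) + 7*(-17) - 11*(-12) - 16*(-1) - 20*20 = -738
Area = |980 + 738|/2 = 1718/2 = 859.0000

859.0000 sq units


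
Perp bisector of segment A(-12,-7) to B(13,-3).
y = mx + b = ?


Midpoint = (0.5, -5)
Slope of AB = dy/dx = 4/25 = 0.1600
Perp slope = -dx/dy = -25/4 = -6.2500
b = My - (perp slope)*Mx = -5 + (25*0.5)/4 = -5 + 3.1250 = -1.8750

y = -6.2500x - 1.8750


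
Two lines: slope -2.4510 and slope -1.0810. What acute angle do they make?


m1-m2 = -1.37
1+m1*m2 = 3.649531
tan(theta) = |-1.37/3.649531| = 0.375391
theta = arctan(|-1.37/3.649531|) = 20.5757 degrees (acute angle)

20.5757 degrees


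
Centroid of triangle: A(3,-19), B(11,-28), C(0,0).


Gx = (3+11+0)/3 = 14/3 = 4.6667
Gy = (-19- 28+0)/3 = -47/3 = -15.6667

G = (4.6667, -15.6667)


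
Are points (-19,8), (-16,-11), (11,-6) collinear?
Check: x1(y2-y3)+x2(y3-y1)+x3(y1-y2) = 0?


-19*(-11+ 6) - 16*(-6-8) + 11*(8+ 11)
= 95 + 224 + 209 = 528

No, not collinear (determinant = 528)


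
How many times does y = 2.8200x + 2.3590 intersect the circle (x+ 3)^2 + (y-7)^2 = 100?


Substitute y = 2.8200x + 2.3590: (x+ 3)^2 + (2.8200x+2.3590-7)^2 = 100
Expand to Ax^2 + Bx + C = 0, where b-k = -4.641
A = 1+m^2 = 8.9524
B = 2(m(b-k) - h) = 2(2.8200*(-4.641) + 3) = -20.17524
C = h^2 + (b-k)^2 - r^2 = 9 + 21.538881 - 100 = -69.461119
disc = B^2-4AC = 407.0403 + 2487.3749 = 2894.4152
disc > 0

2 intersection points


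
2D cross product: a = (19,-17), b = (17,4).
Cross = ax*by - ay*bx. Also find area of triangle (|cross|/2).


cross = 19*4 + 17*17 = 76 + 289 = 365
Triangle area = |365|/2 = 365/2 = 182.5000

cross = 365, triangle area = 182.5000


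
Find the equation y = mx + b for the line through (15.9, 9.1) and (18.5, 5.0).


m = (-4.1)/(2.6) = -1.5769
b = y1 - m*x1 = 9.1 - (-4.1*15.9)/(2.6) = 9.1 + 25.0731 = 34.1731

y = -1.5769x + 34.1731


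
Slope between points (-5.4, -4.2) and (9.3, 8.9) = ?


dy = 8.9 + 4.2 = 13.1
dx = 9.3 + 5.4 = 14.7
m = 13.1/14.7 = 0.8912

m = 0.8912


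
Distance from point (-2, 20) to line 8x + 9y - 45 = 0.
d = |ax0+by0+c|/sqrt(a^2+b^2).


|8*(-2) + 9*20 - 45| = |119| = 119
sqrt(64 + 81) = sqrt(145) = 12.0416
d = 119/sqrt(145) = 9.8824

9.8824


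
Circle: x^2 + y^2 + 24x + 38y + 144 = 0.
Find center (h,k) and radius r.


h = -D/2 = -24/2 = -12
k = -E/2 = -38/2 = -19
r^2 = h^2 + k^2 - F = 144 + 361 - 144 = 361
r = 19

Center (-12, -19), radius = 19


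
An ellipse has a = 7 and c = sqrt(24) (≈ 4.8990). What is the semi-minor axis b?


b^2 = 7^2 - (sqrt(24))^2 = 49 - 24 = 25
b = sqrt(25) = 5

b = 5


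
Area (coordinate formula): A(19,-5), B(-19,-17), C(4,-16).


19*(-17+ 16) = -19
-19*(-16+ 5) = 209
4*(-5+ 17) = 48
sum = 238
Area = |238|/2 = 119.0000

119.0000 sq units


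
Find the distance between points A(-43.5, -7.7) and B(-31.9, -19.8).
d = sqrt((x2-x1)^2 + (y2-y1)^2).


dx = -31.9 + 43.5 = 11.6
dy = -19.8 + 7.7 = -12.1
d = sqrt(134.56 + 146.41) = sqrt(280.97) = 16.7622

16.7622


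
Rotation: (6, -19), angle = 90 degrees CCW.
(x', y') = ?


cos(90) = 0, sin(90) = 1
x' = 6*0 + 19*1 = 19
y' = 6*1 - 19*0 = 6

(19, 6)


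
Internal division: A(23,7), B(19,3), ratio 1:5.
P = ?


Px = (1*19 + 5*23)/6 = 134/6 = 22.3333
Py = (1*3 + 5*7)/6 = 38/6 = 6.3333

P = (22.3333, 6.3333)


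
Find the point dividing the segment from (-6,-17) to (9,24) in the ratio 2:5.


Px = (2*9 + 5*(-6))/7 = -12/7 = -1.7143
Py = (2*24 + 5*(-17))/7 = -37/7 = -5.2857

P = (-1.7143, -5.2857)


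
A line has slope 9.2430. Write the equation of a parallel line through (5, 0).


Parallel lines have equal slopes.
m2 = 9.2430
b2 = 0 - 9.2430*5 = -46.2150

y = 9.2430x - 46.2150


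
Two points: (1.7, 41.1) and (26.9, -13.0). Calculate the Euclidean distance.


dx = 26.9 - 1.7 = 25.2
dy = -13.0 - 41.1 = -54.1
d = sqrt(635.04 + 2926.81) = sqrt(3561.85) = 59.6812

59.6812
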